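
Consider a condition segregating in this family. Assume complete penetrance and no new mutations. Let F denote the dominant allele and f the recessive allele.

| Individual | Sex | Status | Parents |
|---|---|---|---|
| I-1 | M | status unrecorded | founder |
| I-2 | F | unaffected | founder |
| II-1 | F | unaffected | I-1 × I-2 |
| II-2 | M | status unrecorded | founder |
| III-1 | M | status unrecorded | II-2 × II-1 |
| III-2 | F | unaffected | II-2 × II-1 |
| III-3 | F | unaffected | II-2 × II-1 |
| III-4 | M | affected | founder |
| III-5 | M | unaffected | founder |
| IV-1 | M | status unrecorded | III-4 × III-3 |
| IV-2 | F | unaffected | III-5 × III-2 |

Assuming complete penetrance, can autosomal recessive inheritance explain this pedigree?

A consistent assignment under autosomal recessive exists: I-1 FF, I-2 FF, II-1 FF, II-2 FF, III-1 FF, III-2 FF, III-3 FF, III-4 ff, III-5 FF, IV-1 Ff, IV-2 FF.
In this assignment every recorded phenotype matches its genotype and every non-founder's genotype is obtainable from its parents' genotypes, so the pedigree is consistent.

Yes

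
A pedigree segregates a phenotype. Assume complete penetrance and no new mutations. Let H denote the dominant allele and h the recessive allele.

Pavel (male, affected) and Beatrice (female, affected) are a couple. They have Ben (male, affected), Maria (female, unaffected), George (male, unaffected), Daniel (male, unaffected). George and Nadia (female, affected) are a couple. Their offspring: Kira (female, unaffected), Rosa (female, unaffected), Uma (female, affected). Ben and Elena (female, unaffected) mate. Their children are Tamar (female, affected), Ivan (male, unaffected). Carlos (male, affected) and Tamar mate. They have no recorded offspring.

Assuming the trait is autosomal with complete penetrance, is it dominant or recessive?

dominant

Pavel and Beatrice are both affected yet have an unaffected child Maria. Under a recessive model two affected parents are homozygous and every child would be affected, so the trait cannot be recessive.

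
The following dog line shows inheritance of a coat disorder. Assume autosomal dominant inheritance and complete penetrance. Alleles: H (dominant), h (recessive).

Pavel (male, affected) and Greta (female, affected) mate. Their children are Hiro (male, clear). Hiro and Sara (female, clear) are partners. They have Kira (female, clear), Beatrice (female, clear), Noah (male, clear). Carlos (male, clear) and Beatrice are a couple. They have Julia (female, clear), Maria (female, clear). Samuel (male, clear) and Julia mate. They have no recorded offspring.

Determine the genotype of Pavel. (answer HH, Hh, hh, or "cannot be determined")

Hh

From phenotype alone, Pavel is HH or Hh.
Pavel is affected so carries H and passed h to Hiro (hh), so Pavel is Hh.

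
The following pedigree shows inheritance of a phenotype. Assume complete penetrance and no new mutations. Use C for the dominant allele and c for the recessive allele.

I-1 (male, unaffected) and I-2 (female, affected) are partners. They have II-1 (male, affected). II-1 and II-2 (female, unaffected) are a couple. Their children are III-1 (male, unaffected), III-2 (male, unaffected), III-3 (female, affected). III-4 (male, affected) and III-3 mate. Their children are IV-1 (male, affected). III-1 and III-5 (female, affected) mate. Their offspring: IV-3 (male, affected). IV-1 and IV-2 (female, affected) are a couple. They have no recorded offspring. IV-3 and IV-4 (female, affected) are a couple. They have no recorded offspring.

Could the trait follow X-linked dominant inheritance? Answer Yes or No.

A consistent assignment under X-linked dominant exists: I-1 X^c Y, I-2 X^C X^C, II-1 X^C Y, II-2 X^c X^c, III-1 X^c Y, III-2 X^c Y, III-3 X^C X^c, III-4 X^C Y, III-5 X^C X^C, IV-1 X^C Y, IV-2 X^C X^C, IV-3 X^C Y, IV-4 X^C X^C.
In this assignment every recorded phenotype matches its genotype and every non-founder's genotype is obtainable from its parents' genotypes, so the pedigree is consistent.

Yes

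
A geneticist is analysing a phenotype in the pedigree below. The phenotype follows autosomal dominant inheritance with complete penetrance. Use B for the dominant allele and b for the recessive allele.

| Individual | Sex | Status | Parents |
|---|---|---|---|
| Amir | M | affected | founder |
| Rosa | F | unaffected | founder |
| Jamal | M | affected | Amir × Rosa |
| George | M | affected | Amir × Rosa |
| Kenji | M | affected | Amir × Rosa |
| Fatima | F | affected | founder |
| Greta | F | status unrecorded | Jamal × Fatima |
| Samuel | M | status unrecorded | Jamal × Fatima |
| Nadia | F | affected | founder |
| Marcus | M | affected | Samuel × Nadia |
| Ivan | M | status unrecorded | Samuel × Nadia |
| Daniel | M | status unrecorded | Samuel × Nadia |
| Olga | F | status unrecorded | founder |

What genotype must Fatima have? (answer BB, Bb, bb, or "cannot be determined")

cannot be determined

Fatima's phenotype allows BB or Bb, and no parent or child forces a single allele at both positions; consistent genotype assignments exist with Fatima as BB or Bb.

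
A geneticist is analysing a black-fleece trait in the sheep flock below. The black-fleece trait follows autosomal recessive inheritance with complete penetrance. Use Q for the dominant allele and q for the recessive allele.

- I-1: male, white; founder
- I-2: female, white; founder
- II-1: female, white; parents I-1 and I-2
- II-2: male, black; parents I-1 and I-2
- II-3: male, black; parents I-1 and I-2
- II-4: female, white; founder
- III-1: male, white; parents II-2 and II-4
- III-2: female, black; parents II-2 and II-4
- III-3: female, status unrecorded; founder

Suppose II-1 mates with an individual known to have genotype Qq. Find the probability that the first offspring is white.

I-1 is white so carries Q and passed q to II-2 (qq), so I-1 is Qq.
I-2 is white so carries Q and passed q to II-2 (qq), so I-2 is Qq.
II-1 is a white offspring of I-1 (Qq) × I-2 (Qq), whose cross gives 1/4 QQ : 1/2 Qq : 1/4 qq; conditioning on being white, II-1 is QQ with probability 1/3, Qq with probability 2/3.
Summing over parental genotype combinations, P(offspring is white) = 1/3·1 + 2/3·3/4 = 5/6.

5/6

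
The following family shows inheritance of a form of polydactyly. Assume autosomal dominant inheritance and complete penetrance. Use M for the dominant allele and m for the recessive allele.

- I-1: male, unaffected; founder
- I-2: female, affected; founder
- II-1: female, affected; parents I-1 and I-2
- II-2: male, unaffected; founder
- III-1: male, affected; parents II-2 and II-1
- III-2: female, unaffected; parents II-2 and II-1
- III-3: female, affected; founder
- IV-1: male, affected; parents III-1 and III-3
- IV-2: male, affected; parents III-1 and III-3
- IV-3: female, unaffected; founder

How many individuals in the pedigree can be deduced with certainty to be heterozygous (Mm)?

Obligate heterozygotes: II-1 is affected so carries M and received m from I-1 (mm), so II-1 is Mm; III-1 is affected so carries M and received m from II-2 (mm), so III-1 is Mm.
Every other individual is either homozygous by phenotype or has at least one consistent homozygous assignment, so the count is 2.

2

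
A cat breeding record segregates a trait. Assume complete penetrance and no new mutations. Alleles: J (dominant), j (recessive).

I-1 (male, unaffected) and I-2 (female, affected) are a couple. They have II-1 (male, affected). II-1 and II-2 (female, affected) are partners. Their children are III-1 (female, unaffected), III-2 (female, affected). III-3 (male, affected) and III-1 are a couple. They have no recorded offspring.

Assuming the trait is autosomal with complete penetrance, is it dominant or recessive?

II-1 and II-2 are both affected yet have an unaffected child III-1. Under a recessive model two affected parents are homozygous and every child would be affected, so the trait cannot be recessive.

dominant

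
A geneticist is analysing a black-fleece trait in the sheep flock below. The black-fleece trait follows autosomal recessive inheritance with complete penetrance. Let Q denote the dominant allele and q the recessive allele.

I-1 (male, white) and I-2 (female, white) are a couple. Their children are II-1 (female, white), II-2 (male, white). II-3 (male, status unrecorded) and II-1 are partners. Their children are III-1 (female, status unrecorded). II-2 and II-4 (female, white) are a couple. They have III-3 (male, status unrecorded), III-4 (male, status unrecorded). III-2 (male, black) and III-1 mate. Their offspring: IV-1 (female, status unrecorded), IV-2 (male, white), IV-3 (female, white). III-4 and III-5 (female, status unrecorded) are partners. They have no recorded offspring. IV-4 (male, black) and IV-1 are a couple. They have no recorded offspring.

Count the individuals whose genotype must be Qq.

Obligate heterozygotes: IV-2 is white so carries Q and received q from III-2 (qq), so IV-2 is Qq; IV-3 is white so carries Q and received q from III-2 (qq), so IV-3 is Qq.
Every other individual is either homozygous by phenotype or has at least one consistent homozygous assignment, so the count is 2.

2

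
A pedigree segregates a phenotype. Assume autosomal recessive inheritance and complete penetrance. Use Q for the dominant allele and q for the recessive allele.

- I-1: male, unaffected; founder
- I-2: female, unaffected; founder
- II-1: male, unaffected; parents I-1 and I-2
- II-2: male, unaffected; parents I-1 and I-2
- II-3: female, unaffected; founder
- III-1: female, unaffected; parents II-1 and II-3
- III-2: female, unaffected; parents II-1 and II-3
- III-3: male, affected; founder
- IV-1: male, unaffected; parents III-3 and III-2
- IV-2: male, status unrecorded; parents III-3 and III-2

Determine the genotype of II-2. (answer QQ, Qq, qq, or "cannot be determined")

cannot be determined

II-2's phenotype allows QQ or Qq, and no parent or child forces a single allele at both positions; consistent genotype assignments exist with II-2 as QQ or Qq.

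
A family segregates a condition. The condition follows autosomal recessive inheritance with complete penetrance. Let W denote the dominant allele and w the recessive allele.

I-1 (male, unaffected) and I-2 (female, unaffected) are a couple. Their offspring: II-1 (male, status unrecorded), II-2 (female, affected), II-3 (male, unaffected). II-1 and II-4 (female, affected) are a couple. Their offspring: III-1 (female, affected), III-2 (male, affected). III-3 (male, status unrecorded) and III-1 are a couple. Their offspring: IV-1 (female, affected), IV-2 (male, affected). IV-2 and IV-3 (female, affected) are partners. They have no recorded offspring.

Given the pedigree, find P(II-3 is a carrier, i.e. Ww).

I-1 is unaffected so carries W and passed w to II-2 (ww), so I-1 is Ww.
I-2 is unaffected so carries W and passed w to II-2 (ww), so I-2 is Ww.
Their cross gives offspring ratios 1/4 WW : 1/2 Ww : 1/4 ww. Conditioning on II-3 being unaffected, P(Ww) = 1/2 / 3/4 = 2/3.

2/3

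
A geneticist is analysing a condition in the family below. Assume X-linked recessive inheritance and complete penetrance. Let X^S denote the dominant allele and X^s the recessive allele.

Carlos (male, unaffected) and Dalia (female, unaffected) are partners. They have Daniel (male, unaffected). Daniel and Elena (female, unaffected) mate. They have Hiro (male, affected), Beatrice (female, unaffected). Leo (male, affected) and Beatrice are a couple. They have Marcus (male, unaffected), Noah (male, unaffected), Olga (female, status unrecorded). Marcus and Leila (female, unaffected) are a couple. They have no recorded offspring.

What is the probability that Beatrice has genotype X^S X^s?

Daniel is unaffected, so Daniel is X^S Y.
Elena is unaffected so carries S and passed s to Hiro (X^s Y), so Elena is X^S X^s.
Their cross gives offspring ratios 1/2 X^S X^S : 1/2 X^S X^s. Conditioning on Beatrice being unaffected, P(X^S X^s) = 1/2 / 1 = 1/2 before taking Beatrice's own offspring into account.
Leo is affected, so Leo is X^s Y.
Now use Beatrice's offspring. Probability of each recorded status — unaffected son Marcus: 1/2 if Beatrice is X^S X^s, 1 if X^S X^S; unaffected son Noah: 1/2 if Beatrice is X^S X^s, 1 if X^S X^S. (Olga: equally likely either way, so uninformative.)
Bayes: P(X^S X^s) = 1/2·1/4 / (1/2·1/4 + 1/2·1) = 1/5.

1/5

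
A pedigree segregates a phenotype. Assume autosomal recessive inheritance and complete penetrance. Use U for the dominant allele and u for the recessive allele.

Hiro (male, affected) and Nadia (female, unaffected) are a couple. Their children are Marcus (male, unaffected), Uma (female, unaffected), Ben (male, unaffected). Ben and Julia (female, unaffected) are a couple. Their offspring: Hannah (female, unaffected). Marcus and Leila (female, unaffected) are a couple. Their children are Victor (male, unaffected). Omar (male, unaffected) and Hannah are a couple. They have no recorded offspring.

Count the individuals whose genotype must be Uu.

3

Obligate heterozygotes: Marcus is unaffected so carries U and received u from Hiro (uu), so Marcus is Uu; Uma is unaffected so carries U and received u from Hiro (uu), so Uma is Uu; Ben is unaffected so carries U and received u from Hiro (uu), so Ben is Uu.
Every other individual is either homozygous by phenotype or has at least one consistent homozygous assignment, so the count is 3.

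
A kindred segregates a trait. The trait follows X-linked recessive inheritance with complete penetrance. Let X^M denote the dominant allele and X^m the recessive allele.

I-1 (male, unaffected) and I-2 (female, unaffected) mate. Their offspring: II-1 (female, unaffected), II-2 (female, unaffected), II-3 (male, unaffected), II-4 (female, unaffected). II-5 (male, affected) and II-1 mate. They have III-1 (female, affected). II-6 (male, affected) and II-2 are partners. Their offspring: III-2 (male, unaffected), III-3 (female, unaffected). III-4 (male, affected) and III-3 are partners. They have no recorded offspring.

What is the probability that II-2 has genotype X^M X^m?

1/5

I-1 is unaffected, so I-1 is X^M Y.
I-2 is unaffected so carries M and passed m to II-1 (X^M X^m, whose M came from I-1), so I-2 is X^M X^m.
Their cross gives offspring ratios 1/2 X^M X^M : 1/2 X^M X^m. Conditioning on II-2 being unaffected, P(X^M X^m) = 1/2 / 1 = 1/2 before taking II-2's own offspring into account.
II-6 is affected, so II-6 is X^m Y.
Now use II-2's offspring. Probability of each recorded status — unaffected son III-2: 1/2 if II-2 is X^M X^m, 1 if X^M X^M; unaffected daughter III-3: 1/2 if II-2 is X^M X^m, 1 if X^M X^M.
Bayes: P(X^M X^m) = 1/2·1/4 / (1/2·1/4 + 1/2·1) = 1/5.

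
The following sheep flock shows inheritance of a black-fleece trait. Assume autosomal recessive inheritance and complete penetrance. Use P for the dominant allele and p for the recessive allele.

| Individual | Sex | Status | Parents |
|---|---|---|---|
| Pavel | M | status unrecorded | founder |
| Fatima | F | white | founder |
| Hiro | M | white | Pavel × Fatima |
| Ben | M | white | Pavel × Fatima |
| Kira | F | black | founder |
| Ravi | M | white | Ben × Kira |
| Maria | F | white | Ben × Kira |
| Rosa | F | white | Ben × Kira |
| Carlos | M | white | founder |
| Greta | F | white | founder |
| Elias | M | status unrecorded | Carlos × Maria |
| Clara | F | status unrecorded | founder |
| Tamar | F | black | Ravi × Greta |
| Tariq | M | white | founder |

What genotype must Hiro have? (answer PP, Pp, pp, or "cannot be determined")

Hiro's phenotype allows PP or Pp, and no parent or child forces a single allele at both positions; consistent genotype assignments exist with Hiro as PP or Pp.

cannot be determined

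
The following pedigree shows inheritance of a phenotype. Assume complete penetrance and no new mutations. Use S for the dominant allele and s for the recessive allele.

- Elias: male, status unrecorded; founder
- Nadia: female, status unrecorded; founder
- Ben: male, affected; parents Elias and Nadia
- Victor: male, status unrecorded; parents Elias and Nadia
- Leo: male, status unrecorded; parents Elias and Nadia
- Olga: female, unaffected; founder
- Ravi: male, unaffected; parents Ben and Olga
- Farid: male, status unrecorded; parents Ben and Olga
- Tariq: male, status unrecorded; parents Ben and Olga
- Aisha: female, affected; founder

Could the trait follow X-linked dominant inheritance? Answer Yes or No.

Yes

A consistent assignment under X-linked dominant exists: Elias X^S Y, Nadia X^S X^S, Ben X^S Y, Victor X^S Y, Leo X^S Y, Olga X^s X^s, Ravi X^s Y, Farid X^s Y, Tariq X^s Y, Aisha X^S X^S.
In this assignment every recorded phenotype matches its genotype and every non-founder's genotype is obtainable from its parents' genotypes, so the pedigree is consistent.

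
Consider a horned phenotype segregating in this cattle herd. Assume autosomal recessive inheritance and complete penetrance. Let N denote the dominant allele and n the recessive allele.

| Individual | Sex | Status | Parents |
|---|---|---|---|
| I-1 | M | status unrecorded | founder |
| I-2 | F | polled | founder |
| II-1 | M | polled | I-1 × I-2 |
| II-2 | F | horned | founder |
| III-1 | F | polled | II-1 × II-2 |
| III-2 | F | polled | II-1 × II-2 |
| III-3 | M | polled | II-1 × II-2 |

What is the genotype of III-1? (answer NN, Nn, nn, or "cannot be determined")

From phenotype alone, III-1 is NN or Nn.
III-1 is polled so carries N and received n from II-2 (nn), so III-1 is Nn.

Nn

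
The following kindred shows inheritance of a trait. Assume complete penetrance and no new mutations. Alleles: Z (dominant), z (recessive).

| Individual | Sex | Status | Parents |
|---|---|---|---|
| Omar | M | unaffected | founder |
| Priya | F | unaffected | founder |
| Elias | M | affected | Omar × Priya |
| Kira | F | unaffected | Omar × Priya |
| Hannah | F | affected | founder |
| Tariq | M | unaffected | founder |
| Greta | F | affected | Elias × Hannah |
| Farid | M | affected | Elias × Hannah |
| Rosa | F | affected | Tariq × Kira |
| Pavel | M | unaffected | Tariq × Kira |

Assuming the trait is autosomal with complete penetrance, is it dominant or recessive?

Omar and Priya are both unaffected yet have an affected child Elias. Under dominance, an affected child requires at least one affected parent, so the trait cannot be dominant.

recessive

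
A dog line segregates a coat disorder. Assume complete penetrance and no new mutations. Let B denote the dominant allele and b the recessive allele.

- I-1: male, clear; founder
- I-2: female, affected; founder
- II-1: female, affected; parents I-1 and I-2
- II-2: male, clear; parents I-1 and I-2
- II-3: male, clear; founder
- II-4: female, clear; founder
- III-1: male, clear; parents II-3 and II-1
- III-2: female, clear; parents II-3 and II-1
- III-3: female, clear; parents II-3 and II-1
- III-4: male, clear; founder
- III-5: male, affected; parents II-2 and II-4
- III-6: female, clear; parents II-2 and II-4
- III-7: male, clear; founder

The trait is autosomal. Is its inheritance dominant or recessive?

recessive

II-2 and II-4 are both clear yet have an affected child III-5. Under dominance, an affected child requires at least one affected parent, so the trait cannot be dominant.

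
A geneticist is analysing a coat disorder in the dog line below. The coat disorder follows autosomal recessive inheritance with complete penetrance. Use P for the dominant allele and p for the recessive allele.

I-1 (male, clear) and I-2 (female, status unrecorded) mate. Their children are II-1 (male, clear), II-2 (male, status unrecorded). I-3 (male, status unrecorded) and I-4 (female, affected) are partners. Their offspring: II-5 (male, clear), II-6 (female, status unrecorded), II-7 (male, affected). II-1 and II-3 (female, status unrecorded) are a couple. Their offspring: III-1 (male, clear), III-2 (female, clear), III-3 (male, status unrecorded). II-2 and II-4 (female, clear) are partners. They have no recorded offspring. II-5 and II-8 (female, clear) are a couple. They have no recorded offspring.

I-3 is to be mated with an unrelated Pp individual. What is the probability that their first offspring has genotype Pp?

1/2

I-3 passed P to II-5 (Pp, whose p came from I-4) and passed p to II-7 (pp), so I-3 is Pp.
The cross gives 1/4 PP : 1/2 Pp : 1/4 pp, so P(offspring has genotype Pp) = 1/2.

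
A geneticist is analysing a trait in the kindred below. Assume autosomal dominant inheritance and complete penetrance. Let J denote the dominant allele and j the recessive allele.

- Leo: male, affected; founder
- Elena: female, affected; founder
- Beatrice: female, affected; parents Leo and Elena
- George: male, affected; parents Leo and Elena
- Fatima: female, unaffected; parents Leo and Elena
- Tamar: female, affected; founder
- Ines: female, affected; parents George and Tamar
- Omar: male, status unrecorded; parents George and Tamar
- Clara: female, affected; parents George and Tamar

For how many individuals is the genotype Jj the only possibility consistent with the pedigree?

Obligate heterozygotes: Leo is affected so carries J and passed j to Fatima (jj), so Leo is Jj; Elena is affected so carries J and passed j to Fatima (jj), so Elena is Jj.
Every other individual is either homozygous by phenotype or has at least one consistent homozygous assignment, so the count is 2.

2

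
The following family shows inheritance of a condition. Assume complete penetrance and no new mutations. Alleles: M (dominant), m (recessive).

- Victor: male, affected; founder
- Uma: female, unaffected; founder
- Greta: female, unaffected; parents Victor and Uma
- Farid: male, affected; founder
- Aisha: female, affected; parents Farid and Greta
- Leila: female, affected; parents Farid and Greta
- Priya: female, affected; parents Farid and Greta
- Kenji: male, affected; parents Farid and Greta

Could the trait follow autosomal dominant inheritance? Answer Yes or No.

Yes

A consistent assignment under autosomal dominant exists: Victor Mm, Uma mm, Greta mm, Farid MM, Aisha Mm, Leila Mm, Priya Mm, Kenji Mm.
In this assignment every recorded phenotype matches its genotype and every non-founder's genotype is obtainable from its parents' genotypes, so the pedigree is consistent.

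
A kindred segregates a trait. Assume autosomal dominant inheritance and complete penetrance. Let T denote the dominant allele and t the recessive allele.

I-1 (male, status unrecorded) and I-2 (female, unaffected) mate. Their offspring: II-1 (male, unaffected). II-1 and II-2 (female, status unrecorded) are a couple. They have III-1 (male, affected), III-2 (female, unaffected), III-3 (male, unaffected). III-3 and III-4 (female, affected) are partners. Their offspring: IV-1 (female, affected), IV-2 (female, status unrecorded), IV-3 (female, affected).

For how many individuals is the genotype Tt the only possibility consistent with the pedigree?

4

Obligate heterozygotes: II-2 passed T to III-1 (Tt, whose t came from II-1) and passed t to III-2 (tt), so II-2 is Tt; III-1 is affected so carries T and received t from II-1 (tt), so III-1 is Tt; IV-1 is affected so carries T and received t from III-3 (tt), so IV-1 is Tt; IV-3 is affected so carries T and received t from III-3 (tt), so IV-3 is Tt.
Every other individual is either homozygous by phenotype or has at least one consistent homozygous assignment, so the count is 4.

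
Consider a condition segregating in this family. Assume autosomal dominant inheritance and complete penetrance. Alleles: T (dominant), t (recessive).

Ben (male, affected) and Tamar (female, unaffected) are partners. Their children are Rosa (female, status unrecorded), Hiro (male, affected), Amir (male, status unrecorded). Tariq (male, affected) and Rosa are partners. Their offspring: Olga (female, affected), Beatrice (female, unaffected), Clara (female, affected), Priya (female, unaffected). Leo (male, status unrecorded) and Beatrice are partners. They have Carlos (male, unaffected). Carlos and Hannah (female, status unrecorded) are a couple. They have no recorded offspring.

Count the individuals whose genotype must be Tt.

2

Obligate heterozygotes: Hiro is affected so carries T and received t from Tamar (tt), so Hiro is Tt; Tariq is affected so carries T and passed t to Beatrice (tt), so Tariq is Tt.
Every other individual is either homozygous by phenotype or has at least one consistent homozygous assignment, so the count is 2.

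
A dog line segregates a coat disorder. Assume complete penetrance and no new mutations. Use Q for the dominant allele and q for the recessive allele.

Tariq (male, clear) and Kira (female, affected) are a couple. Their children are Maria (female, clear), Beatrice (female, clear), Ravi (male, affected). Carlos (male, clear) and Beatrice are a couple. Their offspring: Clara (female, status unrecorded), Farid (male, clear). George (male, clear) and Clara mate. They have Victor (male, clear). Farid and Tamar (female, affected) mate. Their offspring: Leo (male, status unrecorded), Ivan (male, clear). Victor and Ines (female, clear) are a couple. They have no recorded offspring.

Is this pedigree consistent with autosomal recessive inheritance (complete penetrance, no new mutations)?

Yes

A consistent assignment under autosomal recessive exists: Tariq Qq, Kira qq, Maria Qq, Beatrice Qq, Ravi qq, Carlos QQ, Clara QQ, Farid QQ, George QQ, Tamar qq, Victor QQ, Ines QQ, Leo Qq, Ivan Qq.
In this assignment every recorded phenotype matches its genotype and every non-founder's genotype is obtainable from its parents' genotypes, so the pedigree is consistent.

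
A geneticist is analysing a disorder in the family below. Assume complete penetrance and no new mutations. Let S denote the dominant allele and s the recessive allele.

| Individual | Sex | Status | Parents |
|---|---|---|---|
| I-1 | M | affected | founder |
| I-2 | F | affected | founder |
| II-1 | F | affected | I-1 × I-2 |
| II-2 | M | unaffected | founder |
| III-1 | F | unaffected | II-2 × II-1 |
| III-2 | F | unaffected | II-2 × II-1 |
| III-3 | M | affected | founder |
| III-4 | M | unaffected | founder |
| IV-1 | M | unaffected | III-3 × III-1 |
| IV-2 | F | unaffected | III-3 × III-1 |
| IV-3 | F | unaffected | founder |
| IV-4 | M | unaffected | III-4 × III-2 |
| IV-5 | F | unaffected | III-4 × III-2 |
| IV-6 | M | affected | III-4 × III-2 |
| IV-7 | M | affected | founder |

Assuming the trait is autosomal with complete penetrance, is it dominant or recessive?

recessive

III-4 and III-2 are both unaffected yet have an affected child IV-6. Under dominance, an affected child requires at least one affected parent, so the trait cannot be dominant.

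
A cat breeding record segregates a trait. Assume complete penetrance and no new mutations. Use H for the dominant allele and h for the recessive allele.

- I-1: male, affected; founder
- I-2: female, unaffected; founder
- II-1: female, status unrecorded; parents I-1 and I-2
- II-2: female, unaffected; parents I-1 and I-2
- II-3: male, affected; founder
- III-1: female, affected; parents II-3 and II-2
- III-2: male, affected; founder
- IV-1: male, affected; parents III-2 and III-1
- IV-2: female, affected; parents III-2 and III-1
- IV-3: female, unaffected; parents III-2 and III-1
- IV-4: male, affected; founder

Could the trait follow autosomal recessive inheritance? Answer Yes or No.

Under autosomal recessive, IV-3 (unaffected, female) cannot arise from III-2 (affected) × III-1 (affected).

No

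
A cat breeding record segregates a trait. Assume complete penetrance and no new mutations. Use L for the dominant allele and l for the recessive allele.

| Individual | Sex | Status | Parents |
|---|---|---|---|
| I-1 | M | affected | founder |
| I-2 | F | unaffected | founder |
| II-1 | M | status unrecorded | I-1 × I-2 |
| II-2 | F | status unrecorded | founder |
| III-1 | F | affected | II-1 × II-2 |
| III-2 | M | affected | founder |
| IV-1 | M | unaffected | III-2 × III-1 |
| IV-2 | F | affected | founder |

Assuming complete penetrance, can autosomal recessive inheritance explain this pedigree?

No

Under autosomal recessive, IV-1 (unaffected, male) cannot arise from III-2 (affected) × III-1 (affected).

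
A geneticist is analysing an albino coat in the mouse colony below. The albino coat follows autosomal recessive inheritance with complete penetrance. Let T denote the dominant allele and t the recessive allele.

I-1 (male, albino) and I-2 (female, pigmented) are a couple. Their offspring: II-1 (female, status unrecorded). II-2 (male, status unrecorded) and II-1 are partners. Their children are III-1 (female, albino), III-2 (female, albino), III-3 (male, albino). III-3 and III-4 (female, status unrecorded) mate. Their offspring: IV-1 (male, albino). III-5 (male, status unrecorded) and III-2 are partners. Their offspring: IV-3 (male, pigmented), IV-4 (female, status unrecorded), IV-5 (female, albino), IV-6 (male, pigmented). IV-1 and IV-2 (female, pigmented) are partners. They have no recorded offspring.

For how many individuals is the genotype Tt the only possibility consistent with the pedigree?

Obligate heterozygotes: III-5 passed T to IV-3 (Tt, whose t came from III-2) and passed t to IV-5 (tt), so III-5 is Tt; IV-3 is pigmented so carries T and received t from III-2 (tt), so IV-3 is Tt; IV-6 is pigmented so carries T and received t from III-2 (tt), so IV-6 is Tt.
Every other individual is either homozygous by phenotype or has at least one consistent homozygous assignment, so the count is 3.

3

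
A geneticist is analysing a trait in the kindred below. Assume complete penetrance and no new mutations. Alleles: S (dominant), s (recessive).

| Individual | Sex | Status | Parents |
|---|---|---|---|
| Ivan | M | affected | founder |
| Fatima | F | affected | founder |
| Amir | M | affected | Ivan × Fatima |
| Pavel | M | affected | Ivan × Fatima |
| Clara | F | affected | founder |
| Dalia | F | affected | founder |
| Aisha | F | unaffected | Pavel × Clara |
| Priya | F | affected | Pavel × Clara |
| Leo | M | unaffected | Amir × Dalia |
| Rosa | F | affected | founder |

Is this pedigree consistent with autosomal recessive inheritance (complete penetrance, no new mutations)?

Under autosomal recessive, Aisha (unaffected, female) cannot arise from Pavel (affected) × Clara (affected).

No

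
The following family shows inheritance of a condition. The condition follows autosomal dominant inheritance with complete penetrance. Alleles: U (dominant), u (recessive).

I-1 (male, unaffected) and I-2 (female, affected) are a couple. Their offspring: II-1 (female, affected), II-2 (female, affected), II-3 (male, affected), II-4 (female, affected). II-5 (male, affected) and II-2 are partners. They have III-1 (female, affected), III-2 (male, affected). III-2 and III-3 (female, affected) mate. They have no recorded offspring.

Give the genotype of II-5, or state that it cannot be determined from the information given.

II-5's phenotype allows UU or Uu, and no parent or child forces a single allele at both positions; consistent genotype assignments exist with II-5 as UU or Uu.

cannot be determined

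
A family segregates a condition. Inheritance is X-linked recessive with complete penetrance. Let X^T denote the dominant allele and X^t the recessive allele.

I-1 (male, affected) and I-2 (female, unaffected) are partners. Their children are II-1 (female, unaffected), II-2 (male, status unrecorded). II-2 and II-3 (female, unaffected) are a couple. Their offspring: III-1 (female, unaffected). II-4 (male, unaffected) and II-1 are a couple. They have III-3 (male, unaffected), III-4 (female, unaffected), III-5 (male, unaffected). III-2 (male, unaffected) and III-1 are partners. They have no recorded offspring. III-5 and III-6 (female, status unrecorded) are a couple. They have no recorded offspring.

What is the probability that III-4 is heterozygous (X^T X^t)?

II-4 is unaffected, so II-4 is X^T Y.
II-1 is unaffected so carries T and received t from I-1 (X^t Y), so II-1 is X^T X^t.
Their cross gives offspring ratios 1/2 X^T X^T : 1/2 X^T X^t. Conditioning on III-4 being unaffected, P(X^T X^t) = 1/2 / 1 = 1/2.

1/2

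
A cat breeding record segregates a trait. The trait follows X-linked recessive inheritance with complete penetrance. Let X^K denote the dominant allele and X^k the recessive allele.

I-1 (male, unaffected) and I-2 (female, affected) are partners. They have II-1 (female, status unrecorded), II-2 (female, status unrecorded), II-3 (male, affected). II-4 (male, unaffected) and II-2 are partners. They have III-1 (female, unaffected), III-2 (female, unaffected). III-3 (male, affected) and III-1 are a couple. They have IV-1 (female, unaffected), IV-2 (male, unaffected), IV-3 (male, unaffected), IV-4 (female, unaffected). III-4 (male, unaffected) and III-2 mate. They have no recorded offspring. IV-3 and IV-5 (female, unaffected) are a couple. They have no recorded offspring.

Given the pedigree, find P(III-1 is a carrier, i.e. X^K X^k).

1/17

II-4 is unaffected, so II-4 is X^K Y.
II-2 received K from I-1 (X^K Y) and received k from I-2 (X^k X^k), so II-2 is X^K X^k.
Their cross gives offspring ratios 1/2 X^K X^K : 1/2 X^K X^k. Conditioning on III-1 being unaffected, P(X^K X^k) = 1/2 / 1 = 1/2 before taking III-1's own offspring into account.
III-3 is affected, so III-3 is X^k Y.
Now use III-1's offspring. Probability of each recorded status — unaffected daughter IV-1: 1/2 if III-1 is X^K X^k, 1 if X^K X^K; unaffected son IV-2: 1/2 if III-1 is X^K X^k, 1 if X^K X^K; unaffected son IV-3: 1/2 if III-1 is X^K X^k, 1 if X^K X^K; unaffected daughter IV-4: 1/2 if III-1 is X^K X^k, 1 if X^K X^K.
Bayes: P(X^K X^k) = 1/2·1/16 / (1/2·1/16 + 1/2·1) = 1/17.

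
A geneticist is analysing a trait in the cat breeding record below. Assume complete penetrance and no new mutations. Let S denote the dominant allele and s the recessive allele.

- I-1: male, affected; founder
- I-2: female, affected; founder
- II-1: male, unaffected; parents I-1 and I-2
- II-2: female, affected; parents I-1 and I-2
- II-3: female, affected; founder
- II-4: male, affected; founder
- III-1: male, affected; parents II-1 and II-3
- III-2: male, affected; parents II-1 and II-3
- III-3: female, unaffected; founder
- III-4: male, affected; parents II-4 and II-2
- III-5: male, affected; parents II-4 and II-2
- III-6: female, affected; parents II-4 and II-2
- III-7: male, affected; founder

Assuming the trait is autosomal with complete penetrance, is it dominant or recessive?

I-1 and I-2 are both affected yet have an unaffected child II-1. Under a recessive model two affected parents are homozygous and every child would be affected, so the trait cannot be recessive.

dominant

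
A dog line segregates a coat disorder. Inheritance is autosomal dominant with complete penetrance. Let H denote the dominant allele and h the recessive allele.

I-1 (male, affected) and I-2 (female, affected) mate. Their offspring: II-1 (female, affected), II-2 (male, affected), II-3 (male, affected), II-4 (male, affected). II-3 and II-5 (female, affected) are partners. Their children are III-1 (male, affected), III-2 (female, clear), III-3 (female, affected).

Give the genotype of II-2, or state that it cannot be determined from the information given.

cannot be determined

II-2's phenotype allows HH or Hh, and no parent or child forces a single allele at both positions; consistent genotype assignments exist with II-2 as HH or Hh.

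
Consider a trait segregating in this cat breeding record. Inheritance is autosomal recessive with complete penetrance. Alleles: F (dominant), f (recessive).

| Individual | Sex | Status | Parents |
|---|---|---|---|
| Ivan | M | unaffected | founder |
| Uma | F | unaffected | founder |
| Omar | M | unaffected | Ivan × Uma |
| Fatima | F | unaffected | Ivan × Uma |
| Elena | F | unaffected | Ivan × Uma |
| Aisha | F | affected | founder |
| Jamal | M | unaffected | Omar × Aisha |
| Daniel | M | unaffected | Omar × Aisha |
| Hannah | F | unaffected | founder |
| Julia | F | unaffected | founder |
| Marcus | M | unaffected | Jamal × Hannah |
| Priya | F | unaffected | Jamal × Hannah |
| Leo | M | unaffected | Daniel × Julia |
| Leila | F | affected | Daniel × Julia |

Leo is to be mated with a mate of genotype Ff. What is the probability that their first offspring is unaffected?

5/6

Daniel is unaffected so carries F and received f from Aisha (ff), so Daniel is Ff.
Julia is unaffected so carries F and passed f to Leila (ff), so Julia is Ff.
Leo is an unaffected offspring of Daniel (Ff) × Julia (Ff), whose cross gives 1/4 FF : 1/2 Ff : 1/4 ff; conditioning on being unaffected, Leo is FF with probability 1/3, Ff with probability 2/3.
Summing over parental genotype combinations, P(offspring is unaffected) = 1/3·1 + 2/3·3/4 = 5/6.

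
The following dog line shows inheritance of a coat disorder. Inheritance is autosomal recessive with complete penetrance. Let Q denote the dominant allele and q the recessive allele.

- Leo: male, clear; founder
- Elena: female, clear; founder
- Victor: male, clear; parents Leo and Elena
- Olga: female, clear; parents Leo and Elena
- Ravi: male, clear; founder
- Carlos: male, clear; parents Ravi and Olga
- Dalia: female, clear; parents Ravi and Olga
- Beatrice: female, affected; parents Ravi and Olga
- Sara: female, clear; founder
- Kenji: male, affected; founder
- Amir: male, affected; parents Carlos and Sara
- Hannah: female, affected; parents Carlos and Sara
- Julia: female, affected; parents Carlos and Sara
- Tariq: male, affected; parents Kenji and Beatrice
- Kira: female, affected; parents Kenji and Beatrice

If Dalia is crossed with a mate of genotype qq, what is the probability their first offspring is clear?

Ravi is clear so carries Q and passed q to Beatrice (qq), so Ravi is Qq.
Olga is clear so carries Q and passed q to Beatrice (qq), so Olga is Qq.
Dalia is a clear offspring of Ravi (Qq) × Olga (Qq), whose cross gives 1/4 QQ : 1/2 Qq : 1/4 qq; conditioning on being clear, Dalia is QQ with probability 1/3, Qq with probability 2/3.
Summing over parental genotype combinations, P(offspring is clear) = 1/3·1 + 2/3·1/2 = 2/3.

2/3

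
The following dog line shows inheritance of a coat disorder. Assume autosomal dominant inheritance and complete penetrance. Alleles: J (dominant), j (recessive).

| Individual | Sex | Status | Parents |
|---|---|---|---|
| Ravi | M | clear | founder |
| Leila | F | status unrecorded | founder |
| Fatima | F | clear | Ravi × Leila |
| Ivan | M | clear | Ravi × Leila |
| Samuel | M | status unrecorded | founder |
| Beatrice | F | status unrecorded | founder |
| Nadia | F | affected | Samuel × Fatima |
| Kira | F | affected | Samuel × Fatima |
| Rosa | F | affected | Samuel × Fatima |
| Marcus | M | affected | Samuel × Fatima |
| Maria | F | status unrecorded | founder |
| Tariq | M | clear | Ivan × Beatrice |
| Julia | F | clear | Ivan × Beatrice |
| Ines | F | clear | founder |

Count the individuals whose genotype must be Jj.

Obligate heterozygotes: Nadia is affected so carries J and received j from Fatima (jj), so Nadia is Jj; Kira is affected so carries J and received j from Fatima (jj), so Kira is Jj; Rosa is affected so carries J and received j from Fatima (jj), so Rosa is Jj; Marcus is affected so carries J and received j from Fatima (jj), so Marcus is Jj.
Every other individual is either homozygous by phenotype or has at least one consistent homozygous assignment, so the count is 4.

4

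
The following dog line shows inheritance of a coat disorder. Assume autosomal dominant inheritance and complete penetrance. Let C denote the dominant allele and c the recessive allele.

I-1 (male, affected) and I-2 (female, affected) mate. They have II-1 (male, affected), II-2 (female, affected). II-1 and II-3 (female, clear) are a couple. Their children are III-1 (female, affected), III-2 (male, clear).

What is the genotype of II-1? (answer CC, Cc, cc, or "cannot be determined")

From phenotype alone, II-1 is CC or Cc.
II-1 is affected so carries C and passed c to III-2 (cc), so II-1 is Cc.

Cc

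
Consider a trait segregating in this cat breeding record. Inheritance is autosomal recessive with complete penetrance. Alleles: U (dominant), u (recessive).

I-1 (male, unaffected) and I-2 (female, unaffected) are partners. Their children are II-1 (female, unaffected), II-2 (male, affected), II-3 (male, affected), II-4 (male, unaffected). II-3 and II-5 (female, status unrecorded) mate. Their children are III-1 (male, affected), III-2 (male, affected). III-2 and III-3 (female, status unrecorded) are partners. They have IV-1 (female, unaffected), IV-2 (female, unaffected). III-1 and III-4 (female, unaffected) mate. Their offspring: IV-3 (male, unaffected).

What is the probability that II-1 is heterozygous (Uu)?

I-1 is unaffected so carries U and passed u to II-2 (uu), so I-1 is Uu.
I-2 is unaffected so carries U and passed u to II-2 (uu), so I-2 is Uu.
Their cross gives offspring ratios 1/4 UU : 1/2 Uu : 1/4 uu. Conditioning on II-1 being unaffected, P(Uu) = 1/2 / 3/4 = 2/3.

2/3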